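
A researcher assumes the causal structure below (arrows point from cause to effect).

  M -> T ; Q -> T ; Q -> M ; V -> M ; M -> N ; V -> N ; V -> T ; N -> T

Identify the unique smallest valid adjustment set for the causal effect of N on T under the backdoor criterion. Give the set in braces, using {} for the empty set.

{M, V}

Variables eligible for adjustment (non-descendants of N, excluding N and T): {M, Q, V}.
Backdoor paths from N to T:
  P1: N <- V -> M <- Q -> T
  P2: N <- V -> M -> T
  P3: N <- V -> T
  P4: N <- M <- V -> T
  P5: N <- M <- Q -> T
  P6: N <- M -> T
The empty set is not sufficient: P2 (N <- V -> M -> T) has no collider blocking it and no conditioned non-collider, so it is open.
Try {M, V}:
  P1: blocked at fork node V ∈ conditioning set.
  P2: blocked at fork node V ∈ conditioning set.
  P3: blocked at fork node V ∈ conditioning set.
  P4: blocked at chain node M ∈ conditioning set.
  P5: blocked at chain node M ∈ conditioning set.
  P6: blocked at fork node M ∈ conditioning set.
{M, V} contains no descendant of N and blocks every backdoor path.
Every element of {M, V} is needed (dropping M leaves P5 open; dropping V leaves P1 open), so no proper subset is valid.
Among all size-2 subsets of the eligible variables, only {M, V} blocks every backdoor path, so it is the unique smallest valid adjustment set.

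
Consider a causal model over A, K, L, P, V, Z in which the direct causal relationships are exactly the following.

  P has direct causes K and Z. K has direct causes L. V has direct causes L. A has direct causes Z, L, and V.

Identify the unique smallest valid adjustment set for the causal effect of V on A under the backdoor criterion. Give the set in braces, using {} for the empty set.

Variables eligible for adjustment (non-descendants of V, excluding V and A): {K, L, P, Z}.
Backdoor paths from V to A:
  P1: V <- L -> K -> P <- Z -> A
  P2: V <- L -> A
The empty set is not sufficient: P2 (V <- L -> A) has no collider blocking it and no conditioned non-collider, so it is open.
Try {L}:
  P1: blocked at fork node L ∈ conditioning set.
  P2: blocked at fork node L ∈ conditioning set.
{L} contains no descendant of V and blocks every backdoor path.
No other singleton works — e.g. {Z} leaves P2 open — so {L} is the unique smallest valid adjustment set.

{L}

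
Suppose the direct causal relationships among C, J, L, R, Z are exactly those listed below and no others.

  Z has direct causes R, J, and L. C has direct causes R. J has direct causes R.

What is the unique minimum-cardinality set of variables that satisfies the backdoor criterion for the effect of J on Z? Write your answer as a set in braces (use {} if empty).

{R}

Variables eligible for adjustment (non-descendants of J, excluding J and Z): {C, L, R}.
Backdoor paths from J to Z:
  P1: J <- R -> Z
The empty set is not sufficient: P1 (J <- R -> Z) has no collider blocking it and no conditioned non-collider, so it is open.
Try {R}:
  P1: blocked at fork node R ∈ conditioning set.
{R} contains no descendant of J and blocks every backdoor path.
No other singleton works — e.g. {C} leaves P1 open — so {R} is the unique smallest valid adjustment set.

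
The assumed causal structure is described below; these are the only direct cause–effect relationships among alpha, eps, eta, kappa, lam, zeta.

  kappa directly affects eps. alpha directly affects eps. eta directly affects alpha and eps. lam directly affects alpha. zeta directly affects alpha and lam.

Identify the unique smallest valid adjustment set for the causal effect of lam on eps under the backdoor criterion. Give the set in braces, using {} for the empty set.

{zeta}

Variables eligible for adjustment (non-descendants of lam, excluding lam and eps): {eta, kappa, zeta}.
Backdoor paths from lam to eps:
  P1: lam <- zeta -> alpha <- eta -> eps
  P2: lam <- zeta -> alpha -> eps
The empty set is not sufficient: P2 (lam <- zeta -> alpha -> eps) has no collider blocking it and no conditioned non-collider, so it is open.
Try {zeta}:
  P1: blocked at fork node zeta ∈ conditioning set.
  P2: blocked at fork node zeta ∈ conditioning set.
{zeta} contains no descendant of lam and blocks every backdoor path.
No other singleton works — e.g. {eta} leaves P2 open — so {zeta} is the unique smallest valid adjustment set.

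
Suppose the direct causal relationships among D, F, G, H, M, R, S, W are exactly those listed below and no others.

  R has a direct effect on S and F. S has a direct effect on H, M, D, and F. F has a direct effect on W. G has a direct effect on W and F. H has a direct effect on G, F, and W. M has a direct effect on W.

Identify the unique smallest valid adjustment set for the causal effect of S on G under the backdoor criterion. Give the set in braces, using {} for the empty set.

{}

Variables eligible for adjustment (non-descendants of S, excluding S and G): {R}.
Backdoor paths from S to G:
  P1: S <- R -> F <- H -> G
  P2: S <- R -> F <- H -> W <- G
  P3: S <- R -> F <- G
  P4: S <- R -> F -> W <- H -> G
  P5: S <- R -> F -> W <- G
Each backdoor path contains an unconditioned collider, so every path is already blocked with the empty conditioning set:
  P1: blocked at collider F (neither it nor any descendant is in the conditioning set).
  P2: blocked at collider F (neither it nor any descendant is in the conditioning set).
  P3: blocked at collider F (neither it nor any descendant is in the conditioning set).
  P4: blocked at collider W (neither it nor any descendant is in the conditioning set).
  P5: blocked at collider W (neither it nor any descendant is in the conditioning set).
The empty set is therefore the unique smallest valid set.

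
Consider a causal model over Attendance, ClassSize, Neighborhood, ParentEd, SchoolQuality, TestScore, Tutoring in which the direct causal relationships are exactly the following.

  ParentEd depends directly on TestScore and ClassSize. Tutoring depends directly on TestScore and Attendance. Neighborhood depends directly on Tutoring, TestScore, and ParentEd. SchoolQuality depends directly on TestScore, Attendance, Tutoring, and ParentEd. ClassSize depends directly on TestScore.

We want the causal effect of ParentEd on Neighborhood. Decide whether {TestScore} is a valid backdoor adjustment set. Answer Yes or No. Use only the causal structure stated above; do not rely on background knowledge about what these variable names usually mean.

Yes

Backdoor paths from ParentEd to Neighborhood (paths whose first edge points into ParentEd):
  P1: ParentEd <- TestScore -> Tutoring -> Neighborhood
  P2: ParentEd <- TestScore -> SchoolQuality <- Attendance -> Tutoring -> Neighborhood
  P3: ParentEd <- TestScore -> SchoolQuality <- Tutoring -> Neighborhood
  P4: ParentEd <- TestScore -> Neighborhood
  P5: ParentEd <- ClassSize <- TestScore -> Tutoring -> Neighborhood
  P6: ParentEd <- ClassSize <- TestScore -> SchoolQuality <- Attendance -> Tutoring -> Neighborhood
  P7: ParentEd <- ClassSize <- TestScore -> SchoolQuality <- Tutoring -> Neighborhood
  P8: ParentEd <- ClassSize <- TestScore -> Neighborhood
Condition 1 (no descendant of ParentEd in the set): holds — descendants of ParentEd are {Neighborhood, SchoolQuality}; none are in {TestScore}.
Condition 2 (every backdoor path blocked by {TestScore}):
  P1: blocked at fork node TestScore ∈ conditioning set.
  P2: blocked at fork node TestScore ∈ conditioning set.
  P3: blocked at fork node TestScore ∈ conditioning set.
  P4: blocked at fork node TestScore ∈ conditioning set.
  P5: blocked at fork node TestScore ∈ conditioning set.
  P6: blocked at fork node TestScore ∈ conditioning set.
  P7: blocked at fork node TestScore ∈ conditioning set.
  P8: blocked at fork node TestScore ∈ conditioning set.
{TestScore} satisfies the backdoor criterion.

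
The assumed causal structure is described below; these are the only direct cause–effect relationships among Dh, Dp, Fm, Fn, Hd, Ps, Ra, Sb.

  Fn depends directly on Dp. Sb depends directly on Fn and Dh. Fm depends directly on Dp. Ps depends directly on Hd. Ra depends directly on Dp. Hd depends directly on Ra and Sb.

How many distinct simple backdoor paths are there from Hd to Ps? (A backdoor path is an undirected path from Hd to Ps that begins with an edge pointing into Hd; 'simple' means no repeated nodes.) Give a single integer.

0

A backdoor path from Hd to Ps is any simple undirected path whose first edge points into Hd (i.e. leaves Hd via a parent).
Parents of Hd: {Ra, Sb}.
No simple path from any parent of Hd reaches Ps without revisiting Hd, so there are no backdoor paths.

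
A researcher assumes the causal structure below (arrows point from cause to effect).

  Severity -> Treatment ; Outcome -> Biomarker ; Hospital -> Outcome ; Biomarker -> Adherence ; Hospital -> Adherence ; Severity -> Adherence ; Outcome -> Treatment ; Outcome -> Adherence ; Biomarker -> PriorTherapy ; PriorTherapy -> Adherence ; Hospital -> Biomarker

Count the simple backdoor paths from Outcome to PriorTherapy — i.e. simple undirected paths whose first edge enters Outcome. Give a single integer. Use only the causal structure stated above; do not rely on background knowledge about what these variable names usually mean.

A backdoor path from Outcome to PriorTherapy is any simple undirected path whose first edge points into Outcome (i.e. leaves Outcome via a parent).
Parents of Outcome: {Hospital}.
Enumerating:
  P1: Outcome <- Hospital -> Biomarker -> PriorTherapy
  P2: Outcome <- Hospital -> Biomarker -> Adherence <- PriorTherapy
  P3: Outcome <- Hospital -> Adherence <- Biomarker -> PriorTherapy
  P4: Outcome <- Hospital -> Adherence <- PriorTherapy
That exhausts the simple backdoor paths. Count: 4.

4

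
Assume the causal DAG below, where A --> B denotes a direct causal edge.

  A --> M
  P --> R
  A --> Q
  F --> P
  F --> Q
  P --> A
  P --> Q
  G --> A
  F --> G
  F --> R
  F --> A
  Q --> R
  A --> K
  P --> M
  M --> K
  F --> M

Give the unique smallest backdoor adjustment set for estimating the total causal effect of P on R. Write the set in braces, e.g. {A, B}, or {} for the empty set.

Variables eligible for adjustment (non-descendants of P, excluding P and R): {F, G}.
Backdoor paths from P to R:
  P1: P <- F -> G -> A -> Q -> R
  P2: P <- F -> A -> Q -> R
  P3: P <- F -> Q -> R
  P4: P <- F -> R
  P5: P <- F -> M <- A -> Q -> R
  P6: P <- F -> M -> K <- A -> Q -> R
The empty set is not sufficient: P1 (P <- F -> G -> A -> Q -> R) has no collider blocking it and no conditioned non-collider, so it is open.
Try {F}:
  P1: blocked at fork node F ∈ conditioning set.
  P2: blocked at fork node F ∈ conditioning set.
  P3: blocked at fork node F ∈ conditioning set.
  P4: blocked at fork node F ∈ conditioning set.
  P5: blocked at fork node F ∈ conditioning set.
  P6: blocked at fork node F ∈ conditioning set.
{F} contains no descendant of P and blocks every backdoor path.
No other singleton works — e.g. {G} leaves P2 open — so {F} is the unique smallest valid adjustment set.

{F}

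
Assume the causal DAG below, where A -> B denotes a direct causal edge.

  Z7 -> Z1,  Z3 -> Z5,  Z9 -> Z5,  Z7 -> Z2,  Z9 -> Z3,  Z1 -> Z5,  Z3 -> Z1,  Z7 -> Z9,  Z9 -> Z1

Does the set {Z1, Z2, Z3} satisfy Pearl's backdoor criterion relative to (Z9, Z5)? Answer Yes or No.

Backdoor paths from Z9 to Z5 (paths whose first edge points into Z9):
  P1: Z9 <- Z7 -> Z1 <- Z3 -> Z5
  P2: Z9 <- Z7 -> Z1 -> Z5
Condition 1 (no descendant of Z9 in the set): FAILS — Z1 and Z3 are descendants of Z9.
Condition 2 (every backdoor path blocked by {Z1, Z2, Z3}):
  P1: blocked at fork node Z3 ∈ conditioning set.
  P2: blocked at chain node Z1 ∈ conditioning set.
{Z1, Z2, Z3} does not satisfy the backdoor criterion.

No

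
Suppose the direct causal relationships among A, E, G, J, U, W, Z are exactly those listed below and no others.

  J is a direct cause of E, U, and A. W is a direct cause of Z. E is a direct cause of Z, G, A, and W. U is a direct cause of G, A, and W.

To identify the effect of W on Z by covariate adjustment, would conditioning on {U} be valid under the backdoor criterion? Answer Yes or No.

Backdoor paths from W to Z (paths whose first edge points into W):
  P1: W <- E -> Z
  P2: W <- U <- J -> E -> Z
  P3: W <- U <- J -> A <- E -> Z
  P4: W <- U -> G <- E -> Z
  P5: W <- U -> A <- J -> E -> Z
  P6: W <- U -> A <- E -> Z
Condition 1 (no descendant of W in the set): holds — descendants of W are {Z}; none are in {U}.
Condition 2 (every backdoor path blocked by {U}):
  P1: open — no interior node is in the conditioning set.
  P2: blocked at chain node U ∈ conditioning set.
  P3: blocked at chain node U ∈ conditioning set.
  P4: blocked at fork node U ∈ conditioning set.
  P5: blocked at fork node U ∈ conditioning set.
  P6: blocked at fork node U ∈ conditioning set.
{U} does not satisfy the backdoor criterion.

No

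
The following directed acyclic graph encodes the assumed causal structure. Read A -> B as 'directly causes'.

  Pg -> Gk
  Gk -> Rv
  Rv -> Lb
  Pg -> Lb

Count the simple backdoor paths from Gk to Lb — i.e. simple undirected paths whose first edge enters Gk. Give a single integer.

A backdoor path from Gk to Lb is any simple undirected path whose first edge points into Gk (i.e. leaves Gk via a parent).
Parents of Gk: {Pg}.
Enumerating:
  P1: Gk <- Pg -> Lb
That exhausts the simple backdoor paths. Count: 1.

1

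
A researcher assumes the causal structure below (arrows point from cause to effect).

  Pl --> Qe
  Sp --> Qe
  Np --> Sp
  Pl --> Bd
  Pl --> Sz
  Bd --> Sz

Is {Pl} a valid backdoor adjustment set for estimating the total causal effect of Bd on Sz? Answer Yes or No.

Yes

Backdoor paths from Bd to Sz (paths whose first edge points into Bd):
  P1: Bd <- Pl -> Sz
Condition 1 (no descendant of Bd in the set): holds — descendants of Bd are {Sz}; none are in {Pl}.
Condition 2 (every backdoor path blocked by {Pl}):
  P1: blocked at fork node Pl ∈ conditioning set.
{Pl} satisfies the backdoor criterion.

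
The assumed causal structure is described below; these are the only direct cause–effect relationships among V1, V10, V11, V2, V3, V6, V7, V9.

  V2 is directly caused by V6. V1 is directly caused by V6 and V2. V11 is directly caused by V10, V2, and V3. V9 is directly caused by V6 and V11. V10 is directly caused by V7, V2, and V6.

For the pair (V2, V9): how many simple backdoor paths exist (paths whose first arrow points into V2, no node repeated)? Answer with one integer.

A backdoor path from V2 to V9 is any simple undirected path whose first edge points into V2 (i.e. leaves V2 via a parent).
Parents of V2: {V6}.
Enumerating:
  P1: V2 <- V6 -> V10 -> V11 -> V9
  P2: V2 <- V6 -> V9
That exhausts the simple backdoor paths. Count: 2.

2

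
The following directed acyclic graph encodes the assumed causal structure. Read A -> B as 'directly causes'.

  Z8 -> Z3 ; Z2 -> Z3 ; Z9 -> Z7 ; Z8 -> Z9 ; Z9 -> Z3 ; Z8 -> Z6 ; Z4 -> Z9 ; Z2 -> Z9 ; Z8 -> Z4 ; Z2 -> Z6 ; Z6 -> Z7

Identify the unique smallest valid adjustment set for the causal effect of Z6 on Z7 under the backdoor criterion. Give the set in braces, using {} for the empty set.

Variables eligible for adjustment (non-descendants of Z6, excluding Z6 and Z7): {Z2, Z3, Z4, Z8, Z9}.
Backdoor paths from Z6 to Z7:
  P1: Z6 <- Z8 -> Z4 -> Z9 -> Z7
  P2: Z6 <- Z8 -> Z9 -> Z7
  P3: Z6 <- Z8 -> Z3 <- Z2 -> Z9 -> Z7
  P4: Z6 <- Z8 -> Z3 <- Z9 -> Z7
  P5: Z6 <- Z2 -> Z9 -> Z7
  P6: Z6 <- Z2 -> Z3 <- Z8 -> Z4 -> Z9 -> Z7
  P7: Z6 <- Z2 -> Z3 <- Z8 -> Z9 -> Z7
  P8: Z6 <- Z2 -> Z3 <- Z9 -> Z7
The empty set is not sufficient: P1 (Z6 <- Z8 -> Z4 -> Z9 -> Z7) has no collider blocking it and no conditioned non-collider, so it is open.
Try {Z9}:
  P1: blocked at chain node Z9 ∈ conditioning set.
  P2: blocked at chain node Z9 ∈ conditioning set.
  P3: blocked at collider Z3 (neither it nor any descendant is in the conditioning set).
  P4: blocked at collider Z3 (neither it nor any descendant is in the conditioning set).
  P5: blocked at chain node Z9 ∈ conditioning set.
  P6: blocked at collider Z3 (neither it nor any descendant is in the conditioning set).
  P7: blocked at collider Z3 (neither it nor any descendant is in the conditioning set).
  P8: blocked at collider Z3 (neither it nor any descendant is in the conditioning set).
{Z9} contains no descendant of Z6 and blocks every backdoor path.
No other singleton works — e.g. {Z8} leaves P5 open — so {Z9} is the unique smallest valid adjustment set.

{Z9}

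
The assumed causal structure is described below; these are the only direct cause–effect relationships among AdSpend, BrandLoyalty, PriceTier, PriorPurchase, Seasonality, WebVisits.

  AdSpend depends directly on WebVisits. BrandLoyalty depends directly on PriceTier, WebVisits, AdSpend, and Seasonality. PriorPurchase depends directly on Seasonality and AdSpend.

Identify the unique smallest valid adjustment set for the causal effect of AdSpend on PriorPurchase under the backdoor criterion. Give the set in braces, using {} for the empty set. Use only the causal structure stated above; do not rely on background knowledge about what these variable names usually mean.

Variables eligible for adjustment (non-descendants of AdSpend, excluding AdSpend and PriorPurchase): {PriceTier, Seasonality, WebVisits}.
Backdoor paths from AdSpend to PriorPurchase:
  P1: AdSpend <- WebVisits -> BrandLoyalty <- Seasonality -> PriorPurchase
Each backdoor path contains an unconditioned collider, so every path is already blocked with the empty conditioning set:
  P1: blocked at collider BrandLoyalty (neither it nor any descendant is in the conditioning set).
The empty set is therefore the unique smallest valid set.

{}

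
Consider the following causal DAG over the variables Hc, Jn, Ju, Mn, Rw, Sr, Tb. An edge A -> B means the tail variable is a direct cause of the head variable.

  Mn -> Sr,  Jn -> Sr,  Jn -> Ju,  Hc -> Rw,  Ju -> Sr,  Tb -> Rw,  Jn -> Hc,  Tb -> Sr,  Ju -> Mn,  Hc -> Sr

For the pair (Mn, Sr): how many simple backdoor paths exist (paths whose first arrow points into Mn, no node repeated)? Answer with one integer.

A backdoor path from Mn to Sr is any simple undirected path whose first edge points into Mn (i.e. leaves Mn via a parent).
Parents of Mn: {Ju}.
Enumerating:
  P1: Mn <- Ju <- Jn -> Hc -> Sr
  P2: Mn <- Ju <- Jn -> Hc -> Rw <- Tb -> Sr
  P3: Mn <- Ju <- Jn -> Sr
  P4: Mn <- Ju -> Sr
That exhausts the simple backdoor paths. Count: 4.

4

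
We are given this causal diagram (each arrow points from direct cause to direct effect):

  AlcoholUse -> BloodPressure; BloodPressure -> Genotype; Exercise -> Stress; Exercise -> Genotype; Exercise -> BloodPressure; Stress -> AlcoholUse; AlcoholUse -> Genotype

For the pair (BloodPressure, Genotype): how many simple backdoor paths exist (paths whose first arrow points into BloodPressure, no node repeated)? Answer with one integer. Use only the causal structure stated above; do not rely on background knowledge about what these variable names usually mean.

A backdoor path from BloodPressure to Genotype is any simple undirected path whose first edge points into BloodPressure (i.e. leaves BloodPressure via a parent).
Parents of BloodPressure: {AlcoholUse, Exercise}.
Enumerating:
  P1: BloodPressure <- Exercise -> Stress -> AlcoholUse -> Genotype
  P2: BloodPressure <- Exercise -> Genotype
  P3: BloodPressure <- AlcoholUse <- Stress <- Exercise -> Genotype
  P4: BloodPressure <- AlcoholUse -> Genotype
That exhausts the simple backdoor paths. Count: 4.

4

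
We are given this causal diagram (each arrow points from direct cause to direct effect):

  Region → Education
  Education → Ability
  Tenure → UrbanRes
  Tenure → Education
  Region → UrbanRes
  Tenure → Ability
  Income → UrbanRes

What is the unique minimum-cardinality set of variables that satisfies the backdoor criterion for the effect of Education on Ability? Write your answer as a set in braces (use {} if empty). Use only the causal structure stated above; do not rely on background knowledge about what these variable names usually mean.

{Tenure}

Variables eligible for adjustment (non-descendants of Education, excluding Education and Ability): {Income, Region, Tenure, UrbanRes}.
Backdoor paths from Education to Ability:
  P1: Education <- Region -> UrbanRes <- Tenure -> Ability
  P2: Education <- Tenure -> Ability
The empty set is not sufficient: P2 (Education <- Tenure -> Ability) has no collider blocking it and no conditioned non-collider, so it is open.
Try {Tenure}:
  P1: blocked at collider UrbanRes (neither it nor any descendant is in the conditioning set).
  P2: blocked at fork node Tenure ∈ conditioning set.
{Tenure} contains no descendant of Education and blocks every backdoor path.
No other singleton works — e.g. {Region} leaves P2 open — so {Tenure} is the unique smallest valid adjustment set.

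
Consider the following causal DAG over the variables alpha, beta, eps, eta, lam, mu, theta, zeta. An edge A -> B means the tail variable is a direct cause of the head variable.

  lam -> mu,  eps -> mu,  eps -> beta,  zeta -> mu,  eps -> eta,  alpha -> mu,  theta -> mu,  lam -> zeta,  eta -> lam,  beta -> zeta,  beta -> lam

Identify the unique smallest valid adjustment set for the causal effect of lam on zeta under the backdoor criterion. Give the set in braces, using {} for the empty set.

{beta}

Variables eligible for adjustment (non-descendants of lam, excluding lam and zeta): {alpha, beta, eps, eta, theta}.
Backdoor paths from lam to zeta:
  P1: lam <- eta <- eps -> beta -> zeta
  P2: lam <- eta <- eps -> mu <- zeta
  P3: lam <- beta <- eps -> mu <- zeta
  P4: lam <- beta -> zeta
The empty set is not sufficient: P1 (lam <- eta <- eps -> beta -> zeta) has no collider blocking it and no conditioned non-collider, so it is open.
Try {beta}:
  P1: blocked at chain node beta ∈ conditioning set.
  P2: blocked at collider mu (neither it nor any descendant is in the conditioning set).
  P3: blocked at chain node beta ∈ conditioning set.
  P4: blocked at fork node beta ∈ conditioning set.
{beta} contains no descendant of lam and blocks every backdoor path.
No other singleton works — e.g. {alpha} leaves P1 open — so {beta} is the unique smallest valid adjustment set.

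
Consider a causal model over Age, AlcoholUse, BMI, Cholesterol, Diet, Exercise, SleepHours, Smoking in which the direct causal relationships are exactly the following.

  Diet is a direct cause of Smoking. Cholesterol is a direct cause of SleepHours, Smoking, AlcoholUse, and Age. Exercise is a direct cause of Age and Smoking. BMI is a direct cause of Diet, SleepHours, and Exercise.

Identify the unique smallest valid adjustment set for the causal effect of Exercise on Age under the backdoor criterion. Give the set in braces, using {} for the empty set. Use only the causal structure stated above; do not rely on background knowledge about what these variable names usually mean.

{}

Variables eligible for adjustment (non-descendants of Exercise, excluding Exercise and Age): {AlcoholUse, BMI, Cholesterol, Diet, SleepHours}.
Backdoor paths from Exercise to Age:
  P1: Exercise <- BMI -> Diet -> Smoking <- Cholesterol -> Age
  P2: Exercise <- BMI -> SleepHours <- Cholesterol -> Age
Each backdoor path contains an unconditioned collider, so every path is already blocked with the empty conditioning set:
  P1: blocked at collider Smoking (neither it nor any descendant is in the conditioning set).
  P2: blocked at collider SleepHours (neither it nor any descendant is in the conditioning set).
The empty set is therefore the unique smallest valid set.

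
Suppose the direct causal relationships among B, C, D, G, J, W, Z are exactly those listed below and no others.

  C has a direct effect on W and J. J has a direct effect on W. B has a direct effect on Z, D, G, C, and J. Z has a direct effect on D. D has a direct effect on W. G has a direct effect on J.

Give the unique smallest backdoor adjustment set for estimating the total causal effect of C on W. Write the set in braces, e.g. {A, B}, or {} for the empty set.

Variables eligible for adjustment (non-descendants of C, excluding C and W): {B, D, G, Z}.
Backdoor paths from C to W:
  P1: C <- B -> G -> J -> W
  P2: C <- B -> Z -> D -> W
  P3: C <- B -> D -> W
  P4: C <- B -> J -> W
The empty set is not sufficient: P1 (C <- B -> G -> J -> W) has no collider blocking it and no conditioned non-collider, so it is open.
Try {B}:
  P1: blocked at fork node B ∈ conditioning set.
  P2: blocked at fork node B ∈ conditioning set.
  P3: blocked at fork node B ∈ conditioning set.
  P4: blocked at fork node B ∈ conditioning set.
{B} contains no descendant of C and blocks every backdoor path.
No other singleton works — e.g. {G} leaves P2 open — so {B} is the unique smallest valid adjustment set.

{B}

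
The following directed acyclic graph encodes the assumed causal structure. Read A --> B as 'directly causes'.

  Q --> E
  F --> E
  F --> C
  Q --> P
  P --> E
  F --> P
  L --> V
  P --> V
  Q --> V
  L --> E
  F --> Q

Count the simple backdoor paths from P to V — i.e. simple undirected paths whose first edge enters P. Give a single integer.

A backdoor path from P to V is any simple undirected path whose first edge points into P (i.e. leaves P via a parent).
Parents of P: {F, Q}.
Enumerating:
  P1: P <- F -> Q -> E <- L -> V
  P2: P <- F -> Q -> V
  P3: P <- F -> E <- Q -> V
  P4: P <- F -> E <- L -> V
  P5: P <- Q <- F -> E <- L -> V
  P6: P <- Q -> E <- L -> V
  P7: P <- Q -> V
That exhausts the simple backdoor paths. Count: 7.

7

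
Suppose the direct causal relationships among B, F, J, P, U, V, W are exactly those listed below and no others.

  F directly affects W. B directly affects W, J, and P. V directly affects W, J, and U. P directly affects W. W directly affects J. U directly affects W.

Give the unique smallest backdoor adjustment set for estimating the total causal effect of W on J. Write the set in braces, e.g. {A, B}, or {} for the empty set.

{B, V}

Variables eligible for adjustment (non-descendants of W, excluding W and J): {B, F, P, U, V}.
Backdoor paths from W to J:
  P1: W <- B -> J
  P2: W <- V -> J
  P3: W <- U <- V -> J
  P4: W <- P <- B -> J
The empty set is not sufficient: P1 (W <- B -> J) has no collider blocking it and no conditioned non-collider, so it is open.
Try {B, V}:
  P1: blocked at fork node B ∈ conditioning set.
  P2: blocked at fork node V ∈ conditioning set.
  P3: blocked at fork node V ∈ conditioning set.
  P4: blocked at fork node B ∈ conditioning set.
{B, V} contains no descendant of W and blocks every backdoor path.
Every element of {B, V} is needed (dropping B leaves P1 open; dropping V leaves P2 open), so no proper subset is valid.
Among all size-2 subsets of the eligible variables, only {B, V} blocks every backdoor path, so it is the unique smallest valid adjustment set.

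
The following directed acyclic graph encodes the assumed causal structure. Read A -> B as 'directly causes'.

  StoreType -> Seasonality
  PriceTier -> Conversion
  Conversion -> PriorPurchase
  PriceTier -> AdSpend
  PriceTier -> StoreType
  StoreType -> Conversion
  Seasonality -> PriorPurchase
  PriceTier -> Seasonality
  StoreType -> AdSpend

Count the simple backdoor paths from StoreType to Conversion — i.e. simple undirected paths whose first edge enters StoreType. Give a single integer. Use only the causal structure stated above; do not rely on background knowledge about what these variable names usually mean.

A backdoor path from StoreType to Conversion is any simple undirected path whose first edge points into StoreType (i.e. leaves StoreType via a parent).
Parents of StoreType: {PriceTier}.
Enumerating:
  P1: StoreType <- PriceTier -> Seasonality -> PriorPurchase <- Conversion
  P2: StoreType <- PriceTier -> Conversion
That exhausts the simple backdoor paths. Count: 2.

2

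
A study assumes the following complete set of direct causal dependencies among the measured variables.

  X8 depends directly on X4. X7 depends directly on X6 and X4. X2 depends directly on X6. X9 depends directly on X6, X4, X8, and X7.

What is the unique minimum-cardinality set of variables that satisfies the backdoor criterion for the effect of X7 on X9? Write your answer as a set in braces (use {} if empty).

Variables eligible for adjustment (non-descendants of X7, excluding X7 and X9): {X2, X4, X6, X8}.
Backdoor paths from X7 to X9:
  P1: X7 <- X4 -> X8 -> X9
  P2: X7 <- X4 -> X9
  P3: X7 <- X6 -> X9
The empty set is not sufficient: P1 (X7 <- X4 -> X8 -> X9) has no collider blocking it and no conditioned non-collider, so it is open.
Try {X4, X6}:
  P1: blocked at fork node X4 ∈ conditioning set.
  P2: blocked at fork node X4 ∈ conditioning set.
  P3: blocked at fork node X6 ∈ conditioning set.
{X4, X6} contains no descendant of X7 and blocks every backdoor path.
Every element of {X4, X6} is needed (dropping X4 leaves P1 open; dropping X6 leaves P3 open), so no proper subset is valid.
Among all size-2 subsets of the eligible variables, only {X4, X6} blocks every backdoor path, so it is the unique smallest valid adjustment set.

{X4, X6}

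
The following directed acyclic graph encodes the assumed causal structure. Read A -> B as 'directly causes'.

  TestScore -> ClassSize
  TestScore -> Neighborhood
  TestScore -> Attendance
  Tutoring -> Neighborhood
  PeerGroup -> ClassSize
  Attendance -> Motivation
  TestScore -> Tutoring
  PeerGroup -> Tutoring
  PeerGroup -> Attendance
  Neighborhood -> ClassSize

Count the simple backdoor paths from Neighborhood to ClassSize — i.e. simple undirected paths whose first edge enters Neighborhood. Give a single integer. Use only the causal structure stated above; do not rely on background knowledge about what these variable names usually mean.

7

A backdoor path from Neighborhood to ClassSize is any simple undirected path whose first edge points into Neighborhood (i.e. leaves Neighborhood via a parent).
Parents of Neighborhood: {TestScore, Tutoring}.
Enumerating:
  P1: Neighborhood <- TestScore -> Tutoring <- PeerGroup -> ClassSize
  P2: Neighborhood <- TestScore -> Attendance <- PeerGroup -> ClassSize
  P3: Neighborhood <- TestScore -> ClassSize
  P4: Neighborhood <- Tutoring <- PeerGroup -> Attendance <- TestScore -> ClassSize
  P5: Neighborhood <- Tutoring <- PeerGroup -> ClassSize
  P6: Neighborhood <- Tutoring <- TestScore -> Attendance <- PeerGroup -> ClassSize
  P7: Neighborhood <- Tutoring <- TestScore -> ClassSize
That exhausts the simple backdoor paths. Count: 7.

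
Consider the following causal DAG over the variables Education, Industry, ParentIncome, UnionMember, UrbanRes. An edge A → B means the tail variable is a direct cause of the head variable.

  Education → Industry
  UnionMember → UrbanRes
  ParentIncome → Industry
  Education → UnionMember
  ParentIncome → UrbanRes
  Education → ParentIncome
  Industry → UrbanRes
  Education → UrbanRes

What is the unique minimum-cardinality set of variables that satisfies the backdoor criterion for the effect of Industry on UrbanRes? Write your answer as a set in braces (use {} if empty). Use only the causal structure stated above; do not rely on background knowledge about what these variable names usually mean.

Variables eligible for adjustment (non-descendants of Industry, excluding Industry and UrbanRes): {Education, ParentIncome, UnionMember}.
Backdoor paths from Industry to UrbanRes:
  P1: Industry <- Education -> UnionMember -> UrbanRes
  P2: Industry <- Education -> ParentIncome -> UrbanRes
  P3: Industry <- Education -> UrbanRes
  P4: Industry <- ParentIncome <- Education -> UnionMember -> UrbanRes
  P5: Industry <- ParentIncome <- Education -> UrbanRes
  P6: Industry <- ParentIncome -> UrbanRes
The empty set is not sufficient: P1 (Industry <- Education -> UnionMember -> UrbanRes) has no collider blocking it and no conditioned non-collider, so it is open.
Try {Education, ParentIncome}:
  P1: blocked at fork node Education ∈ conditioning set.
  P2: blocked at fork node Education ∈ conditioning set.
  P3: blocked at fork node Education ∈ conditioning set.
  P4: blocked at chain node ParentIncome ∈ conditioning set.
  P5: blocked at chain node ParentIncome ∈ conditioning set.
  P6: blocked at fork node ParentIncome ∈ conditioning set.
{Education, ParentIncome} contains no descendant of Industry and blocks every backdoor path.
Every element of {Education, ParentIncome} is needed (dropping Education leaves P1 open; dropping ParentIncome leaves P6 open), so no proper subset is valid.
Among all size-2 subsets of the eligible variables, only {Education, ParentIncome} blocks every backdoor path, so it is the unique smallest valid adjustment set.

{Education, ParentIncome}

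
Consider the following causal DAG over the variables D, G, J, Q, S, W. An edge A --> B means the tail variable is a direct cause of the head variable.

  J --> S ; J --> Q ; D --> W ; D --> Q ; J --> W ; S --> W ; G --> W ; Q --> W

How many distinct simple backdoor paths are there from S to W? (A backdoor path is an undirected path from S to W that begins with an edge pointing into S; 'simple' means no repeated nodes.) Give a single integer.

3

A backdoor path from S to W is any simple undirected path whose first edge points into S (i.e. leaves S via a parent).
Parents of S: {J}.
Enumerating:
  P1: S <- J -> Q <- D -> W
  P2: S <- J -> Q -> W
  P3: S <- J -> W
That exhausts the simple backdoor paths. Count: 3.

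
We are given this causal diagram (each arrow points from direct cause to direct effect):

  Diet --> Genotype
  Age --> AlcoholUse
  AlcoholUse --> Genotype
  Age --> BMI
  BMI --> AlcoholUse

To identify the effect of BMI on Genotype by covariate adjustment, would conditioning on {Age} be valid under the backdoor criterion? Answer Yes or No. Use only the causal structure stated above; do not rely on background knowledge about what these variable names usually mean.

Backdoor paths from BMI to Genotype (paths whose first edge points into BMI):
  P1: BMI <- Age -> AlcoholUse -> Genotype
Condition 1 (no descendant of BMI in the set): holds — descendants of BMI are {AlcoholUse, Genotype}; none are in {Age}.
Condition 2 (every backdoor path blocked by {Age}):
  P1: blocked at fork node Age ∈ conditioning set.
{Age} satisfies the backdoor criterion.

Yes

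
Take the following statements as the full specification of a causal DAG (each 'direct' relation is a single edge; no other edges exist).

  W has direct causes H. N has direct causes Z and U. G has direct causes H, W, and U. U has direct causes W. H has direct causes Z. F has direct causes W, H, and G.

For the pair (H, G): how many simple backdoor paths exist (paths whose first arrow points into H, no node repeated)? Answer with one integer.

A backdoor path from H to G is any simple undirected path whose first edge points into H (i.e. leaves H via a parent).
Parents of H: {Z}.
Enumerating:
  P1: H <- Z -> N <- U <- W -> G
  P2: H <- Z -> N <- U <- W -> F <- G
  P3: H <- Z -> N <- U -> G
That exhausts the simple backdoor paths. Count: 3.

3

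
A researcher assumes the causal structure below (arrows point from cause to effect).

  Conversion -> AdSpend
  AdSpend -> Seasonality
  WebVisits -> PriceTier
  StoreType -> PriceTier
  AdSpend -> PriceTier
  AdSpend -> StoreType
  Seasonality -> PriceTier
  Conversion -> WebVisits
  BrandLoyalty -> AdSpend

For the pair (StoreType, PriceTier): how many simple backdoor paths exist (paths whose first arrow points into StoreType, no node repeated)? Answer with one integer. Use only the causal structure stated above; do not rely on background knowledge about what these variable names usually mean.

3

A backdoor path from StoreType to PriceTier is any simple undirected path whose first edge points into StoreType (i.e. leaves StoreType via a parent).
Parents of StoreType: {AdSpend}.
Enumerating:
  P1: StoreType <- AdSpend <- Conversion -> WebVisits -> PriceTier
  P2: StoreType <- AdSpend -> Seasonality -> PriceTier
  P3: StoreType <- AdSpend -> PriceTier
That exhausts the simple backdoor paths. Count: 3.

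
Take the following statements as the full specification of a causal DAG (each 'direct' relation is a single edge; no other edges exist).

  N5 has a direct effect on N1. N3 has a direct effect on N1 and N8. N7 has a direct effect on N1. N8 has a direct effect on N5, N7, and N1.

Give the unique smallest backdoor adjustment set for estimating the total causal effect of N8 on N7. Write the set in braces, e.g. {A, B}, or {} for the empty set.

{}

Variables eligible for adjustment (non-descendants of N8, excluding N8 and N7): {N3}.
Backdoor paths from N8 to N7:
  P1: N8 <- N3 -> N1 <- N7
Each backdoor path contains an unconditioned collider, so every path is already blocked with the empty conditioning set:
  P1: blocked at collider N1 (neither it nor any descendant is in the conditioning set).
The empty set is therefore the unique smallest valid set.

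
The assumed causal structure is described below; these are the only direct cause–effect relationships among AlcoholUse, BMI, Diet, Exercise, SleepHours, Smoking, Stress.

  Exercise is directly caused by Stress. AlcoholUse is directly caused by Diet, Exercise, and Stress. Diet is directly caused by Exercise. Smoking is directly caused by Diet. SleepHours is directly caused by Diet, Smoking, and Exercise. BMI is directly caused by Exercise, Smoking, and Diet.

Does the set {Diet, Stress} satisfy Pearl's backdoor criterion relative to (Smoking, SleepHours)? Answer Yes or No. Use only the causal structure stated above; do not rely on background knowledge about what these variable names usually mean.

Yes

Backdoor paths from Smoking to SleepHours (paths whose first edge points into Smoking):
  P1: Smoking <- Diet <- Exercise -> SleepHours
  P2: Smoking <- Diet -> AlcoholUse <- Stress -> Exercise -> SleepHours
  P3: Smoking <- Diet -> AlcoholUse <- Exercise -> SleepHours
  P4: Smoking <- Diet -> SleepHours
  P5: Smoking <- Diet -> BMI <- Exercise -> SleepHours
Condition 1 (no descendant of Smoking in the set): holds — descendants of Smoking are {BMI, SleepHours}; none are in {Diet, Stress}.
Condition 2 (every backdoor path blocked by {Diet, Stress}):
  P1: blocked at chain node Diet ∈ conditioning set.
  P2: blocked at fork node Diet ∈ conditioning set.
  P3: blocked at fork node Diet ∈ conditioning set.
  P4: blocked at fork node Diet ∈ conditioning set.
  P5: blocked at fork node Diet ∈ conditioning set.
{Diet, Stress} satisfies the backdoor criterion.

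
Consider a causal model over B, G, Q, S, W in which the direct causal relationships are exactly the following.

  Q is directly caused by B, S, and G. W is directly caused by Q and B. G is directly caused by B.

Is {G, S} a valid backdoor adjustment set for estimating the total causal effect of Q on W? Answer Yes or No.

Backdoor paths from Q to W (paths whose first edge points into Q):
  P1: Q <- B -> W
  P2: Q <- G <- B -> W
Condition 1 (no descendant of Q in the set): holds — descendants of Q are {W}; none are in {G, S}.
Condition 2 (every backdoor path blocked by {G, S}):
  P1: open — no interior node is in the conditioning set.
  P2: blocked at chain node G ∈ conditioning set.
{G, S} does not satisfy the backdoor criterion.

No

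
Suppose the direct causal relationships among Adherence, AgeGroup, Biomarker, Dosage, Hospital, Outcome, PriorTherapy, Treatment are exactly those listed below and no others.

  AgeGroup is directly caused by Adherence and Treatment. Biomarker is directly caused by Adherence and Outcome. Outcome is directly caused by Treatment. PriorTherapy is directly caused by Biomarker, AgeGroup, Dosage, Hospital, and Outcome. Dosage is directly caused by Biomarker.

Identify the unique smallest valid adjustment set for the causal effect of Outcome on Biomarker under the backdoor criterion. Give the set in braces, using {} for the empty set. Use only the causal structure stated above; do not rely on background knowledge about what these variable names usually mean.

Variables eligible for adjustment (non-descendants of Outcome, excluding Outcome and Biomarker): {Adherence, AgeGroup, Hospital, Treatment}.
Backdoor paths from Outcome to Biomarker:
  P1: Outcome <- Treatment -> AgeGroup <- Adherence -> Biomarker
  P2: Outcome <- Treatment -> AgeGroup -> PriorTherapy <- Biomarker
  P3: Outcome <- Treatment -> AgeGroup -> PriorTherapy <- Dosage <- Biomarker
Each backdoor path contains an unconditioned collider, so every path is already blocked with the empty conditioning set:
  P1: blocked at collider AgeGroup (neither it nor any descendant is in the conditioning set).
  P2: blocked at collider PriorTherapy (neither it nor any descendant is in the conditioning set).
  P3: blocked at collider PriorTherapy (neither it nor any descendant is in the conditioning set).
The empty set is therefore the unique smallest valid set.

{}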